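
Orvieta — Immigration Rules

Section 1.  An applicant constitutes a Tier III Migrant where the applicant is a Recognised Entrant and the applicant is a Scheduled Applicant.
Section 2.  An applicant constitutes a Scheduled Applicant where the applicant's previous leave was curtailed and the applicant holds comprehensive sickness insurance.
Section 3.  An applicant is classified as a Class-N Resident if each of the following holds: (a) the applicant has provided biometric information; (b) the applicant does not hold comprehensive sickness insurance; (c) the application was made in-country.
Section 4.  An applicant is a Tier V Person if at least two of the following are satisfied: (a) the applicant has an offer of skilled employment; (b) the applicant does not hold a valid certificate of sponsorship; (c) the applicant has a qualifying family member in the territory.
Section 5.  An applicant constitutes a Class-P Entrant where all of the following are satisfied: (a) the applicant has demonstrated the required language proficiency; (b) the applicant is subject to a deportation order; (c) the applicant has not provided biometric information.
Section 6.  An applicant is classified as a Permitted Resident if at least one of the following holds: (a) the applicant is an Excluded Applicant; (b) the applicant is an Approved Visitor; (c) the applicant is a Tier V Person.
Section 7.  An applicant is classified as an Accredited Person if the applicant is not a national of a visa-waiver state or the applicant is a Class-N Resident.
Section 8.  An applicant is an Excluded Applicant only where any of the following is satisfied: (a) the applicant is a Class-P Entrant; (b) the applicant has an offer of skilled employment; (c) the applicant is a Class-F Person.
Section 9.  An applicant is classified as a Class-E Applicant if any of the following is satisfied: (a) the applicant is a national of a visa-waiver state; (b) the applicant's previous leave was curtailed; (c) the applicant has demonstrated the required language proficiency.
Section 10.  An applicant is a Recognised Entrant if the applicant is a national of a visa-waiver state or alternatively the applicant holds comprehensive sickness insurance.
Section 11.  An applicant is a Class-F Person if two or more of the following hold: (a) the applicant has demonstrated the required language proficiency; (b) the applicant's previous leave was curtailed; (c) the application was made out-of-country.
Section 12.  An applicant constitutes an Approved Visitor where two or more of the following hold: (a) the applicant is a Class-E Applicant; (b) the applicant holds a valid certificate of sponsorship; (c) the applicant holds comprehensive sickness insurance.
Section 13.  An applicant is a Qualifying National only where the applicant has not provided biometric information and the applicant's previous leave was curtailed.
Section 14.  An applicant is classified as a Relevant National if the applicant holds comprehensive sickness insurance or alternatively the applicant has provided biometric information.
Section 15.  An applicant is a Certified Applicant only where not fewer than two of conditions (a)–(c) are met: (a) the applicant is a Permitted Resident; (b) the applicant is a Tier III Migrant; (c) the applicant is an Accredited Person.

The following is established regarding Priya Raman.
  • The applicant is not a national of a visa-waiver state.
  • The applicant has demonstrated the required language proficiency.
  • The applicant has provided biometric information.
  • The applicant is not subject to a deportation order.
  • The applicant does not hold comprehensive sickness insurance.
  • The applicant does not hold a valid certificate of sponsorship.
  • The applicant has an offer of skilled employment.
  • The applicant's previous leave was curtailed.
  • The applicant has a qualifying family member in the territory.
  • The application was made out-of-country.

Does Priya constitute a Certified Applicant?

Yes

Under section 5: the applicant has demonstrated the required language proficiency? yes; and the applicant is subject to a deportation order? no; and the applicant has not provided biometric information? no. So the applicant is not a Class-P Entrant.
Under section 11: the applicant has demonstrated the required language proficiency? yes; the applicant's previous leave was curtailed? yes; the application was made out-of-country? yes — 3 of 3 hold (need ≥2) → satisfied.
Under section 8: Class-P Entrant (section 5)? no; or the applicant has an offer of skilled employment? yes; or Class-F Person (section 11)? yes. So the applicant is an Excluded Applicant.
Under section 9: the applicant is a national of a visa-waiver state? no; or the applicant's previous leave was curtailed? yes; or the applicant has demonstrated the required language proficiency? yes. So the applicant is a Class-E Applicant.
Under section 12: Class-E Applicant (section 9)? yes; the applicant holds a valid certificate of sponsorship? no; the applicant holds comprehensive sickness insurance? no — 1 of 3 hold (need ≥2) → not satisfied.
Under section 4: the applicant has an offer of skilled employment? yes; the applicant does not hold a valid certificate of sponsorship? yes; the applicant has a qualifying family member in the territory? yes — 3 of 3 hold (need ≥2) → satisfied.
Under section 6: Excluded Applicant (section 8)? yes; or Approved Visitor (section 12)? no; or Tier V Person (section 4)? yes. So the applicant is a Permitted Resident.
Under section 10: the applicant is a national of a visa-waiver state? no; or the applicant holds comprehensive sickness insurance? no. So the applicant is not a Recognised Entrant.
Under section 2: the applicant's previous leave was curtailed? yes; and the applicant holds comprehensive sickness insurance? no. So the applicant is not a Scheduled Applicant.
Under section 1: Recognised Entrant (section 10)? no; and Scheduled Applicant (section 2)? no. So the applicant is not a Tier III Migrant.
Under section 3: the applicant has provided biometric information? yes; and the applicant does not hold comprehensive sickness insurance? yes; and the application was made in-country? no. So the applicant is not a Class-N Resident.
Under section 7: the applicant is not a national of a visa-waiver state? yes; or Class-N Resident (section 3)? no. So the applicant is an Accredited Person.
Under section 15: Permitted Resident (section 6)? yes; Tier III Migrant (section 1)? no; Accredited Person (section 7)? yes — 2 of 3 hold (need ≥2) → satisfied.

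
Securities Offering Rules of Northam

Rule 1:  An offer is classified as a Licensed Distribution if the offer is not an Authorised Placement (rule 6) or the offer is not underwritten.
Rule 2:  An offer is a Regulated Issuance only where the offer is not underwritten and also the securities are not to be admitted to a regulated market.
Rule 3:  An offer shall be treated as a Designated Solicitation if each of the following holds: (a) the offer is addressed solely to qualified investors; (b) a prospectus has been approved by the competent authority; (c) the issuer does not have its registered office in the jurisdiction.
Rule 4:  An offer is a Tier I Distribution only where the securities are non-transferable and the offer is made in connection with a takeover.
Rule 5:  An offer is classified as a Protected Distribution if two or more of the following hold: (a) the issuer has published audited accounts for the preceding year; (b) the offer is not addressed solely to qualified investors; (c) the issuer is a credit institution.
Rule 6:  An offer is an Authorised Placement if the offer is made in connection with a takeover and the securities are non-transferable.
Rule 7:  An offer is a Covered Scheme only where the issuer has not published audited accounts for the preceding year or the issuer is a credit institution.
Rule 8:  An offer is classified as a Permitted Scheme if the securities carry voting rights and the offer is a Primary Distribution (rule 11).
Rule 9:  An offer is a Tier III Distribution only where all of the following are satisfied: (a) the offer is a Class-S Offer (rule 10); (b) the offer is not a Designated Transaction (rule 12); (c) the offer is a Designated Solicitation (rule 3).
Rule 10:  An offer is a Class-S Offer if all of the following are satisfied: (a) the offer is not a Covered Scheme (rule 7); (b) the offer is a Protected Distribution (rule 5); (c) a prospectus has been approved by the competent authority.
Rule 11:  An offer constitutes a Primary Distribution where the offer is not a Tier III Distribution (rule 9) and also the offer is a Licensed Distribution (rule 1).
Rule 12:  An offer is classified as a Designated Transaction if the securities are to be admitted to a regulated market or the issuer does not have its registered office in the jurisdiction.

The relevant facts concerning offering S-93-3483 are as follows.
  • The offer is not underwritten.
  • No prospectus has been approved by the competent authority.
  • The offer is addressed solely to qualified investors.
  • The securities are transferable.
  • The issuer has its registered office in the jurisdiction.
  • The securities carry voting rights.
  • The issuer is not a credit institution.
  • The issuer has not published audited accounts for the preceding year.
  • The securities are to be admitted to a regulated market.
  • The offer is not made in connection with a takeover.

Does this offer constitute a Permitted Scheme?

rule 7 — Covered Scheme: [the issuer has not published audited accounts for the preceding year? yes] OR [the issuer is a credit institution? no] → satisfied.
rule 5 — Protected Distribution: the issuer has published audited accounts for the preceding year? no; the offer is not addressed solely to qualified investors? no; the issuer is a credit institution? no — 0 of 3 hold (need ≥2) → not satisfied.
rule 10 — Class-S Offer: [not a Covered Scheme (rule 7)? no] AND [Protected Distribution (rule 5)? no] AND [a prospectus has been approved by the competent authority? no] → not satisfied.
rule 12 — Designated Transaction: [the securities are to be admitted to a regulated market? yes] OR [the issuer does not have its registered office in the jurisdiction? no] → satisfied.
rule 3 — Designated Solicitation: [the offer is addressed solely to qualified investors? yes] AND [a prospectus has been approved by the competent authority? no] AND [the issuer does not have its registered office in the jurisdiction? no] → not satisfied.
rule 9 — Tier III Distribution: [Class-S Offer (rule 10)? no] AND [not a Designated Transaction (rule 12)? no] AND [Designated Solicitation (rule 3)? no] → not satisfied.
rule 6 — Authorised Placement: [the offer is made in connection with a takeover? no] AND [the securities are non-transferable? no] → not satisfied.
rule 1 — Licensed Distribution: [not an Authorised Placement (rule 6)? yes] OR [the offer is not underwritten? yes] → satisfied.
rule 11 — Primary Distribution: [not a Tier III Distribution (rule 9)? yes] AND [Licensed Distribution (rule 1)? yes] → satisfied.
rule 8 — Permitted Scheme: [the securities carry voting rights? yes] AND [Primary Distribution (rule 11)? yes] → satisfied.

Yes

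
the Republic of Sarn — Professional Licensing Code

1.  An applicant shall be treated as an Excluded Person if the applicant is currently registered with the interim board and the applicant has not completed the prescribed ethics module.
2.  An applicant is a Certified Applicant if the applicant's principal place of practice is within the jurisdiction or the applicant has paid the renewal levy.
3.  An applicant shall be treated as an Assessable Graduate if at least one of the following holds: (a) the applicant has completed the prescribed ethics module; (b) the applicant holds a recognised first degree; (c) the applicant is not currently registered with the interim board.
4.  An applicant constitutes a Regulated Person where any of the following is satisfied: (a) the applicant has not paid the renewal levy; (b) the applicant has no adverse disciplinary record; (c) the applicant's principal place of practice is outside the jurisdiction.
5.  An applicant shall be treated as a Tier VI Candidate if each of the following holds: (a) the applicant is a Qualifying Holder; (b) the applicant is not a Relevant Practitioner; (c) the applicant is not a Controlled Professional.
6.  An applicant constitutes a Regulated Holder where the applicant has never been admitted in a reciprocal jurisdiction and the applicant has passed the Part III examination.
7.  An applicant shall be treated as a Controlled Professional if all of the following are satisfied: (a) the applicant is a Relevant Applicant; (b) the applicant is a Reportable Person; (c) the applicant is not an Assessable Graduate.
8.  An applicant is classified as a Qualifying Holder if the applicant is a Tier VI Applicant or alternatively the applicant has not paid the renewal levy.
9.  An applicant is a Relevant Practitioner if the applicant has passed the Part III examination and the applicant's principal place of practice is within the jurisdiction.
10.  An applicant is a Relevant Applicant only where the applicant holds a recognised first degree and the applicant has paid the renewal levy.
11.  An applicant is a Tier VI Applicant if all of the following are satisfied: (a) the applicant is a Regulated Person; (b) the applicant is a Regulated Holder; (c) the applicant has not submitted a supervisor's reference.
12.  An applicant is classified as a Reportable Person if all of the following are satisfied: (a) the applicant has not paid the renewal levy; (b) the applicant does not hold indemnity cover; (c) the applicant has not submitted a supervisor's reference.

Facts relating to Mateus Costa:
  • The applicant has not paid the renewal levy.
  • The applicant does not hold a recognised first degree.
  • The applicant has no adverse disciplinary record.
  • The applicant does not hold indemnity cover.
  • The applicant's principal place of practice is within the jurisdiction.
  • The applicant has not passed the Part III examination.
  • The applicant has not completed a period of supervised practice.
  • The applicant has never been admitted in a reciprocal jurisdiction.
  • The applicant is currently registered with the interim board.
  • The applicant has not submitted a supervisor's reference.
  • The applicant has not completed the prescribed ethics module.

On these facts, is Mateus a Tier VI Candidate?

paragraph 4 — Regulated Person: [the applicant has not paid the renewal levy? yes] OR [the applicant has no adverse disciplinary record? yes] OR [the applicant's principal place of practice is outside the jurisdiction? no] → satisfied.
paragraph 6 — Regulated Holder: [the applicant has never been admitted in a reciprocal jurisdiction? yes] AND [the applicant has passed the Part III examination? no] → not satisfied.
paragraph 11 — Tier VI Applicant: [Regulated Person (paragraph 4)? yes] AND [Regulated Holder (paragraph 6)? no] AND [the applicant has not submitted a supervisor's reference? yes] → not satisfied.
paragraph 8 — Qualifying Holder: [Tier VI Applicant (paragraph 11)? no] OR [the applicant has not paid the renewal levy? yes] → satisfied.
paragraph 9 — Relevant Practitioner: [the applicant has passed the Part III examination? no] AND [the applicant's principal place of practice is within the jurisdiction? yes] → not satisfied.
paragraph 10 — Relevant Applicant: [the applicant holds a recognised first degree? no] AND [the applicant has paid the renewal levy? no] → not satisfied.
paragraph 12 — Reportable Person: [the applicant has not paid the renewal levy? yes] AND [the applicant does not hold indemnity cover? yes] AND [the applicant has not submitted a supervisor's reference? yes] → satisfied.
paragraph 3 — Assessable Graduate: [the applicant has completed the prescribed ethics module? no] OR [the applicant holds a recognised first degree? no] OR [the applicant is not currently registered with the interim board? no] → not satisfied.
paragraph 7 — Controlled Professional: [Relevant Applicant (paragraph 10)? no] AND [Reportable Person (paragraph 12)? yes] AND [not an Assessable Graduate (paragraph 3)? yes] → not satisfied.
paragraph 5 — Tier VI Candidate: [Qualifying Holder (paragraph 8)? yes] AND [not a Relevant Practitioner (paragraph 9)? yes] AND [not a Controlled Professional (paragraph 7)? yes] → satisfied.

Yes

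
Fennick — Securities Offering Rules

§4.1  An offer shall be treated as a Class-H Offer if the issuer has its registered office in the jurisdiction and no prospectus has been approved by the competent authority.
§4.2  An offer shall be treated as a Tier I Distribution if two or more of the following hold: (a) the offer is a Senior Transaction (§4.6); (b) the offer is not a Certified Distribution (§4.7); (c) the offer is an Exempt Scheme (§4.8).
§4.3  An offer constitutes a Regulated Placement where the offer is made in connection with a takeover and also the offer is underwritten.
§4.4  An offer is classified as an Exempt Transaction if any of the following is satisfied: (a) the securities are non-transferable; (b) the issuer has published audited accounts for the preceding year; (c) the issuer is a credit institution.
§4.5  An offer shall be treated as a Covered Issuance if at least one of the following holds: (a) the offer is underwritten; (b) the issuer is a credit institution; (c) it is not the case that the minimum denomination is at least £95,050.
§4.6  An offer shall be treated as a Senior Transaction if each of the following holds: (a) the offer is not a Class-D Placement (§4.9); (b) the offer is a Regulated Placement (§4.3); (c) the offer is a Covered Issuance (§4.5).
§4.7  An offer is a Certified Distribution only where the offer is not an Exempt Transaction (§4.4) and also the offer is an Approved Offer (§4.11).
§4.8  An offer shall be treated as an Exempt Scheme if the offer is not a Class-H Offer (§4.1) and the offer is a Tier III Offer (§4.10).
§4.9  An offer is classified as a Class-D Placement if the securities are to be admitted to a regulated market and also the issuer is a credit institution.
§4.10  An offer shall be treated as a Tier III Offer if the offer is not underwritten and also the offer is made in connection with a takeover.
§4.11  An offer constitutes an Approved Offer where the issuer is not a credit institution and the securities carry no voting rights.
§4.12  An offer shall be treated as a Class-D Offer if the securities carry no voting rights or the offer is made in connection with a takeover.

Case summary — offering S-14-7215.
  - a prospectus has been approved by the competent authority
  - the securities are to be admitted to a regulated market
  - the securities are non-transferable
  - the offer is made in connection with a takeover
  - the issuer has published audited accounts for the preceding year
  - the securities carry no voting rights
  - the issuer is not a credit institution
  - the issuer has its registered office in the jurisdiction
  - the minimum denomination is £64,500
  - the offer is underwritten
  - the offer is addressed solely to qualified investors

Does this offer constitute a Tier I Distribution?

Yes

Under §4.9: the securities are to be admitted to a regulated market? yes; and the issuer is a credit institution? no. So the offer is not a Class-D Placement.
Under §4.3: the offer is made in connection with a takeover? yes; and the offer is underwritten? yes. So the offer is a Regulated Placement.
Under §4.5: the offer is underwritten? yes; or the issuer is a credit institution? no; or minimum denomination: £64,500 ≥ £95,050? no, so negated condition yes. So the offer is a Covered Issuance.
Under §4.6: not a Class-D Placement (§4.9)? yes; and Regulated Placement (§4.3)? yes; and Covered Issuance (§4.5)? yes. So the offer is a Senior Transaction.
Under §4.4: the securities are non-transferable? yes; or the issuer has published audited accounts for the preceding year? yes; or the issuer is a credit institution? no. So the offer is an Exempt Transaction.
Under §4.11: the issuer is not a credit institution? yes; and the securities carry no voting rights? yes. So the offer is an Approved Offer.
Under §4.7: not an Exempt Transaction (§4.4)? no; and Approved Offer (§4.11)? yes. So the offer is not a Certified Distribution.
Under §4.1: the issuer has its registered office in the jurisdiction? yes; and no prospectus has been approved by the competent authority? no. So the offer is not a Class-H Offer.
Under §4.10: the offer is not underwritten? no; and the offer is made in connection with a takeover? yes. So the offer is not a Tier III Offer.
Under §4.8: not a Class-H Offer (§4.1)? yes; and Tier III Offer (§4.10)? no. So the offer is not an Exempt Scheme.
Under §4.2: Senior Transaction (§4.6)? yes; not a Certified Distribution (§4.7)? yes; Exempt Scheme (§4.8)? no — 2 of 3 hold (need ≥2) → satisfied.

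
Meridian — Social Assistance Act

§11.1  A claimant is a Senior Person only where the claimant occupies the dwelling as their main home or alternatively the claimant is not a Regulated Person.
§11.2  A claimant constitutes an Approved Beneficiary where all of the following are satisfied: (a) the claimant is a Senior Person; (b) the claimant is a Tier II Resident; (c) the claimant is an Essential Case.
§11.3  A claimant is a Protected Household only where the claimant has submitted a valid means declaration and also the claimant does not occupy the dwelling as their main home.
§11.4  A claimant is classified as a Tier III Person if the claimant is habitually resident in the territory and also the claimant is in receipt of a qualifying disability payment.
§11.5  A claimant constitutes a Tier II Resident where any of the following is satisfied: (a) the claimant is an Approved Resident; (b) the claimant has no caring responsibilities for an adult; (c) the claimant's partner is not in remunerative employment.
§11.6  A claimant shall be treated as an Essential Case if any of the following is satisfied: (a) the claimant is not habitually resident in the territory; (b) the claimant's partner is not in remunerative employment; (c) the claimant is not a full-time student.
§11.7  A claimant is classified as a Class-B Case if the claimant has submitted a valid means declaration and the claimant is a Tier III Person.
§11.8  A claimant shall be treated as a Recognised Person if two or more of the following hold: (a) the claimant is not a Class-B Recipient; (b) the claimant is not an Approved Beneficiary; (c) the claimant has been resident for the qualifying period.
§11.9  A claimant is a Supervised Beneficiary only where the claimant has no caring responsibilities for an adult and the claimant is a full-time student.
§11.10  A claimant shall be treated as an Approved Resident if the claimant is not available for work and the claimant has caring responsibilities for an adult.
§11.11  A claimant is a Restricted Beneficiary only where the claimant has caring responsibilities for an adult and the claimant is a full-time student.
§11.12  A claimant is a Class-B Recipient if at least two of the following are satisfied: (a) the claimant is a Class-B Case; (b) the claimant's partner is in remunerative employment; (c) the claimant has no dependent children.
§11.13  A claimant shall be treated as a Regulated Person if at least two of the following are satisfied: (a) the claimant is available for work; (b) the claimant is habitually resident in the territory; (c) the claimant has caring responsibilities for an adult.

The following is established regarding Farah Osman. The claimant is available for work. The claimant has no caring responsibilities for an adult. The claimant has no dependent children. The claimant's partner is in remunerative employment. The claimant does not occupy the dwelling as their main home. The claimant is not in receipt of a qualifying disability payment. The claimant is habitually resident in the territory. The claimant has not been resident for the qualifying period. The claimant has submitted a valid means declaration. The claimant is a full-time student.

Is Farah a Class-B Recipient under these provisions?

Yes

Under §11.4: the claimant is habitually resident in the territory? yes; and the claimant is in receipt of a qualifying disability payment? no. So the claimant is not a Tier III Person.
Under §11.7: the claimant has submitted a valid means declaration? yes; and Tier III Person (§11.4)? no. So the claimant is not a Class-B Case.
Under §11.12: Class-B Case (§11.7)? no; the claimant's partner is in remunerative employment? yes; the claimant has no dependent children? yes — 2 of 3 hold (need ≥2) → satisfied.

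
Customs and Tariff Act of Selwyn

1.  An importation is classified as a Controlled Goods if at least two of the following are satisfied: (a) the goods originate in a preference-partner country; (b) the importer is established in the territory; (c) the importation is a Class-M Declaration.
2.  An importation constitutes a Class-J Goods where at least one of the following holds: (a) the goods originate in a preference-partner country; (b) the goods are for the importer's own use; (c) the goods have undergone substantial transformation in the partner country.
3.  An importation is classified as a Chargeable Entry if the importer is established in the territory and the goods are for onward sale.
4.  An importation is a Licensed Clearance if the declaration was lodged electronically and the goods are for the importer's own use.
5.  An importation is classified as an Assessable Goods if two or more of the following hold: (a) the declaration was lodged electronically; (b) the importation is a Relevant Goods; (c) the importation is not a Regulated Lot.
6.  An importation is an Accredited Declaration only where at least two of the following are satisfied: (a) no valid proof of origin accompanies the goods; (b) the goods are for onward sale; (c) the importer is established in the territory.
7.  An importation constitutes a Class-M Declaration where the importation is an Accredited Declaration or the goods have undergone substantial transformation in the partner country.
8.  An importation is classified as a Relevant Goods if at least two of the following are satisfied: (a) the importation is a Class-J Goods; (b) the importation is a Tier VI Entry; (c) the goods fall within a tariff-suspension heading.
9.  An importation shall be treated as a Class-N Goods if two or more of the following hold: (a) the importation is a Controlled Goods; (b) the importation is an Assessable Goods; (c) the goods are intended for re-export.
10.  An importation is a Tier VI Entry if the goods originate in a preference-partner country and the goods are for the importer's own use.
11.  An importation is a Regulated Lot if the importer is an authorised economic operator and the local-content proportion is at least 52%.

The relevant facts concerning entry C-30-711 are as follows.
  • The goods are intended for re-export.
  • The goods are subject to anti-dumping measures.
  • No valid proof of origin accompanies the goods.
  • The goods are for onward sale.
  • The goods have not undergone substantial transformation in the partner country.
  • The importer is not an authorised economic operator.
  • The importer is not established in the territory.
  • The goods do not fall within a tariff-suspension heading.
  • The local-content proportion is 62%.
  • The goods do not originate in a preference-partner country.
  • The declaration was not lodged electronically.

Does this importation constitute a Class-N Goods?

paragraph 6 — Accredited Declaration: no valid proof of origin accompanies the goods? yes; the goods are for onward sale? yes; the importer is established in the territory? no — 2 of 3 hold (need ≥2) → satisfied.
paragraph 7 — Class-M Declaration: [Accredited Declaration (paragraph 6)? yes] OR [the goods have undergone substantial transformation in the partner country? no] → satisfied.
paragraph 1 — Controlled Goods: the goods originate in a preference-partner country? no; the importer is established in the territory? no; Class-M Declaration (paragraph 7)? yes — 1 of 3 hold (need ≥2) → not satisfied.
paragraph 2 — Class-J Goods: [the goods originate in a preference-partner country? no] OR [the goods are for the importer's own use? no] OR [the goods have undergone substantial transformation in the partner country? no] → not satisfied.
paragraph 10 — Tier VI Entry: [the goods originate in a preference-partner country? no] AND [the goods are for the importer's own use? no] → not satisfied.
paragraph 8 — Relevant Goods: Class-J Goods (paragraph 2)? no; Tier VI Entry (paragraph 10)? no; the goods fall within a tariff-suspension heading? no — 0 of 3 hold (need ≥2) → not satisfied.
paragraph 11 — Regulated Lot: [the importer is an authorised economic operator? no] AND [local-content proportion: 62% ≥ 52%? yes] → not satisfied.
paragraph 5 — Assessable Goods: the declaration was lodged electronically? no; Relevant Goods (paragraph 8)? no; not a Regulated Lot (paragraph 11)? yes — 1 of 3 hold (need ≥2) → not satisfied.
paragraph 9 — Class-N Goods: Controlled Goods (paragraph 1)? no; Assessable Goods (paragraph 5)? no; the goods are intended for re-export? yes — 1 of 3 hold (need ≥2) → not satisfied.

No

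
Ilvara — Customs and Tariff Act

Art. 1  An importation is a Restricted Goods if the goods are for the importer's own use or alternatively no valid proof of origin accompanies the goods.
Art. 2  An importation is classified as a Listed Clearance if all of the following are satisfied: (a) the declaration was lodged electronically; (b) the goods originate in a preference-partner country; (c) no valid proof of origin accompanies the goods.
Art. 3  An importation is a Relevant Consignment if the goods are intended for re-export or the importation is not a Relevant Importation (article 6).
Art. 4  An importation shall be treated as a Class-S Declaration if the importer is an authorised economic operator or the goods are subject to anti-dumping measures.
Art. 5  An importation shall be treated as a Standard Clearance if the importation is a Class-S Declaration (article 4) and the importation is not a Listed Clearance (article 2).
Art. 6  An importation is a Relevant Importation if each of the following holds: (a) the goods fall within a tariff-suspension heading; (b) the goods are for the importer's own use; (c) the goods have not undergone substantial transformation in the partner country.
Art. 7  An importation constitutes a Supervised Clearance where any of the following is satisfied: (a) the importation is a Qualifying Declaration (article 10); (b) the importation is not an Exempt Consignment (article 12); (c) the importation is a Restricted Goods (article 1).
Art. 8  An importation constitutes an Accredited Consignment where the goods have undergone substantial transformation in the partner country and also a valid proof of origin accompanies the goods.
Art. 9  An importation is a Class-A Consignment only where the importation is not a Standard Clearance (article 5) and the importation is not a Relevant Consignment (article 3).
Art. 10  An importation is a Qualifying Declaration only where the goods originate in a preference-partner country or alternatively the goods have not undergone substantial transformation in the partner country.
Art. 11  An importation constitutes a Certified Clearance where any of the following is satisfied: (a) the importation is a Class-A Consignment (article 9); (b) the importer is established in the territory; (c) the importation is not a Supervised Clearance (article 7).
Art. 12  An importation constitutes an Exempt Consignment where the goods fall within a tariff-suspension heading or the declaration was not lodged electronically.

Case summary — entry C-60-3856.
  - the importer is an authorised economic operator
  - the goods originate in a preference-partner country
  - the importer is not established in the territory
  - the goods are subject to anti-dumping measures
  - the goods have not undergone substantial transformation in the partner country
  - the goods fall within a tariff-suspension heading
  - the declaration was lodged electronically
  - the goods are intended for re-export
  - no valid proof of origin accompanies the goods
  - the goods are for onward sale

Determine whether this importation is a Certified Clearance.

Under article 4: the importer is an authorised economic operator? yes; or the goods are subject to anti-dumping measures? yes. So the importation is a Class-S Declaration.
Under article 2: the declaration was lodged electronically? yes; and the goods originate in a preference-partner country? yes; and no valid proof of origin accompanies the goods? yes. So the importation is a Listed Clearance.
Under article 5: Class-S Declaration (article 4)? yes; and not a Listed Clearance (article 2)? no. So the importation is not a Standard Clearance.
Under article 6: the goods fall within a tariff-suspension heading? yes; and the goods are for the importer's own use? no; and the goods have not undergone substantial transformation in the partner country? yes. So the importation is not a Relevant Importation.
Under article 3: the goods are intended for re-export? yes; or not a Relevant Importation (article 6)? yes. So the importation is a Relevant Consignment.
Under article 9: not a Standard Clearance (article 5)? yes; and not a Relevant Consignment (article 3)? no. So the importation is not a Class-A Consignment.
Under article 10: the goods originate in a preference-partner country? yes; or the goods have not undergone substantial transformation in the partner country? yes. So the importation is a Qualifying Declaration.
Under article 12: the goods fall within a tariff-suspension heading? yes; or the declaration was not lodged electronically? no. So the importation is an Exempt Consignment.
Under article 1: the goods are for the importer's own use? no; or no valid proof of origin accompanies the goods? yes. So the importation is a Restricted Goods.
Under article 7: Qualifying Declaration (article 10)? yes; or not an Exempt Consignment (article 12)? no; or Restricted Goods (article 1)? yes. So the importation is a Supervised Clearance.
Under article 11: Class-A Consignment (article 9)? no; or the importer is established in the territory? no; or not a Supervised Clearance (article 7)? no. So the importation is not a Certified Clearance.

No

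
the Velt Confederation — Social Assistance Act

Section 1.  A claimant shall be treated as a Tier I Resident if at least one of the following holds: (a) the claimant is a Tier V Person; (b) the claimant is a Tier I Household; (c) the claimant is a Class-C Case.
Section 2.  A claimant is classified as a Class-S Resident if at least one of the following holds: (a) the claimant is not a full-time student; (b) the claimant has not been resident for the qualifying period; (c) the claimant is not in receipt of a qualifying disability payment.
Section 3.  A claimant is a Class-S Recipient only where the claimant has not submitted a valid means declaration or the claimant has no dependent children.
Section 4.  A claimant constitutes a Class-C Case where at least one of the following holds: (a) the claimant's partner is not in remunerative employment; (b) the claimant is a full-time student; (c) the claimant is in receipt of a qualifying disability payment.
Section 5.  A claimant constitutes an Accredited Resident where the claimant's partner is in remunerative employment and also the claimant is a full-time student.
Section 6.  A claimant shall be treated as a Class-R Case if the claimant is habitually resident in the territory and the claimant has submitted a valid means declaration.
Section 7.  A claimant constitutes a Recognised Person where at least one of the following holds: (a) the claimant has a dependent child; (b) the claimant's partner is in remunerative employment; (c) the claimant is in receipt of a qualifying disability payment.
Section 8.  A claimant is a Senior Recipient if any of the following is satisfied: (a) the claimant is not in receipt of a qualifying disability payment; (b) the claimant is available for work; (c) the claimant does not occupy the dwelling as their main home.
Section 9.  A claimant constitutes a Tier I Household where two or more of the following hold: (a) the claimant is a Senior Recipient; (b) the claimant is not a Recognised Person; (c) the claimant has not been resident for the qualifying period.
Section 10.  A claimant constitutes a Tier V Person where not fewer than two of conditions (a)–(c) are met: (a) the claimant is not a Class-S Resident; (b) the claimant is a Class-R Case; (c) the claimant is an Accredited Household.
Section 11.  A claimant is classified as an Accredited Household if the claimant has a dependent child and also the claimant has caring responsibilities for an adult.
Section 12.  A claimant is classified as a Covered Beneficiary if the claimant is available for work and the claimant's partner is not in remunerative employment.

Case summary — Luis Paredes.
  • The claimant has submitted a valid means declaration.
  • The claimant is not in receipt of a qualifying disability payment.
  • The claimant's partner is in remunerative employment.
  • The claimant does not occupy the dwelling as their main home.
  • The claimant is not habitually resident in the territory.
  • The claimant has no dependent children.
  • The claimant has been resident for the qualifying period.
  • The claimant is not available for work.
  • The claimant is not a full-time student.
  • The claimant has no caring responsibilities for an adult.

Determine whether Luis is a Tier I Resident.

Under section 2: the claimant is not a full-time student? yes; or the claimant has not been resident for the qualifying period? no; or the claimant is not in receipt of a qualifying disability payment? yes. So the claimant is a Class-S Resident.
Under section 6: the claimant is habitually resident in the territory? no; and the claimant has submitted a valid means declaration? yes. So the claimant is not a Class-R Case.
Under section 11: the claimant has a dependent child? no; and the claimant has caring responsibilities for an adult? no. So the claimant is not an Accredited Household.
Under section 10: not a Class-S Resident (section 2)? no; Class-R Case (section 6)? no; Accredited Household (section 11)? no — 0 of 3 hold (need ≥2) → not satisfied.
Under section 8: the claimant is not in receipt of a qualifying disability payment? yes; or the claimant is available for work? no; or the claimant does not occupy the dwelling as their main home? yes. So the claimant is a Senior Recipient.
Under section 7: the claimant has a dependent child? no; or the claimant's partner is in remunerative employment? yes; or the claimant is in receipt of a qualifying disability payment? no. So the claimant is a Recognised Person.
Under section 9: Senior Recipient (section 8)? yes; not a Recognised Person (section 7)? no; the claimant has not been resident for the qualifying period? no — 1 of 3 hold (need ≥2) → not satisfied.
Under section 4: the claimant's partner is not in remunerative employment? no; or the claimant is a full-time student? no; or the claimant is in receipt of a qualifying disability payment? no. So the claimant is not a Class-C Case.
Under section 1: Tier V Person (section 10)? no; or Tier I Household (section 9)? no; or Class-C Case (section 4)? no. So the claimant is not a Tier I Resident.

No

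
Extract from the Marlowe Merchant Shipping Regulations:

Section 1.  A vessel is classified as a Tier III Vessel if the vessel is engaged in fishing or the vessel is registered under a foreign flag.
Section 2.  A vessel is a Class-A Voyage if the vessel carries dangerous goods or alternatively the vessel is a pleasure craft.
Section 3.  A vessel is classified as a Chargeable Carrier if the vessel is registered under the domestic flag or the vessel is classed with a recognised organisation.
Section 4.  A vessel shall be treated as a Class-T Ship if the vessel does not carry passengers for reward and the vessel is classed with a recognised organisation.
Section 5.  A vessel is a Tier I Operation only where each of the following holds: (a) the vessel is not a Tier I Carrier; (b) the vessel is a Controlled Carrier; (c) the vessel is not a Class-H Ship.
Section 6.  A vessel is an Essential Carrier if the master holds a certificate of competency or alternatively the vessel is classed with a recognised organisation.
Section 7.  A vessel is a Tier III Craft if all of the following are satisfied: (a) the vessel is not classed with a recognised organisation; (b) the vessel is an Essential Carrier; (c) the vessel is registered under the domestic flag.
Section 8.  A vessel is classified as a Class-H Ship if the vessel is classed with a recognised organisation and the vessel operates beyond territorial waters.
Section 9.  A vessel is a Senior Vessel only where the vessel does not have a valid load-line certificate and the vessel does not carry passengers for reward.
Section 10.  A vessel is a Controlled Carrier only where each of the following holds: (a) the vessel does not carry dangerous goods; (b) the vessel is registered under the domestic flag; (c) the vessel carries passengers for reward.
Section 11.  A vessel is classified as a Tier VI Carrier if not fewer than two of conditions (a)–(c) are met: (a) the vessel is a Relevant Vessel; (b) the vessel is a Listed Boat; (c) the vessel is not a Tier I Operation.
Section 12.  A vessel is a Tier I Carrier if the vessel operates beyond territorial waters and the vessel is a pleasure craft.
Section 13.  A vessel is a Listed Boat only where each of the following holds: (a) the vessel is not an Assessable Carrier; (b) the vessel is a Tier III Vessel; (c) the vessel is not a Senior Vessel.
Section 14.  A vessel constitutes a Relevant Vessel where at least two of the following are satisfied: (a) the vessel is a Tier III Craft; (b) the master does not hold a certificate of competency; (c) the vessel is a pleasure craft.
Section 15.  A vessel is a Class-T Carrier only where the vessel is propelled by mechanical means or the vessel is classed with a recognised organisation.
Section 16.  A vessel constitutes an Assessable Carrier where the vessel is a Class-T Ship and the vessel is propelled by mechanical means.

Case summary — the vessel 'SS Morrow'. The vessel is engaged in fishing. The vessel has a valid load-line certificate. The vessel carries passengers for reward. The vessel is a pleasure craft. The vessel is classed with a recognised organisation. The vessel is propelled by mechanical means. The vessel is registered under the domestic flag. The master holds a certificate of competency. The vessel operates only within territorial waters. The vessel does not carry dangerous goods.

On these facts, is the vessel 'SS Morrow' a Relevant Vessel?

No

section 6 — Essential Carrier: [the master holds a certificate of competency? yes] OR [the vessel is classed with a recognised organisation? yes] → satisfied.
section 7 — Tier III Craft: [the vessel is not classed with a recognised organisation? no] AND [Essential Carrier (section 6)? yes] AND [the vessel is registered under the domestic flag? yes] → not satisfied.
section 14 — Relevant Vessel: Tier III Craft (section 7)? no; the master does not hold a certificate of competency? no; the vessel is a pleasure craft? yes — 1 of 3 hold (need ≥2) → not satisfied.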